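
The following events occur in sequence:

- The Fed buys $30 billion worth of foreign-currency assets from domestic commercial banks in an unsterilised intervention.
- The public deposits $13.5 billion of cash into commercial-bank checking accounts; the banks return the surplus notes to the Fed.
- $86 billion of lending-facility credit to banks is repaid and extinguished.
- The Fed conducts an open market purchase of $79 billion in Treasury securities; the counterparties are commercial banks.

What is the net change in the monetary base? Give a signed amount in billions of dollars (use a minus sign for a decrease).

FX purchase $30 billion: Fed balance sheet expands → +$30B.
Currency deposit $13.5 billion: just a shift between currency and reserves — both are base money → 0.
Discount-window repayment $86 billion: Fed balance sheet contracts → −$86B.
OMO purchase (from banks) $79 billion: Fed balance sheet expands → +$79B.
Net: 30 + 0 − 86 + 79 = +$23 billion.

+$23 billion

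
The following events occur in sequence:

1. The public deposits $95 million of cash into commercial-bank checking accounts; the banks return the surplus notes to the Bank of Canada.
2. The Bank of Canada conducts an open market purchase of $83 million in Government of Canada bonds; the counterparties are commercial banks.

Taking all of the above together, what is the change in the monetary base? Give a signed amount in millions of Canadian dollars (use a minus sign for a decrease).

Bank of Canada balance sheet:
  Assets:      Securities +$83M
  Liabilities: Bank reserves +$178M, Currency in circulation −$95M
Commercial banking system:
  Assets:      Reserves at CB +$178M, Securities −$83M
  Liabilities: Checkable deposits +$95M
Monetary base = currency + reserves: −$95M + (+$178M) = +$83 million.

+$83 million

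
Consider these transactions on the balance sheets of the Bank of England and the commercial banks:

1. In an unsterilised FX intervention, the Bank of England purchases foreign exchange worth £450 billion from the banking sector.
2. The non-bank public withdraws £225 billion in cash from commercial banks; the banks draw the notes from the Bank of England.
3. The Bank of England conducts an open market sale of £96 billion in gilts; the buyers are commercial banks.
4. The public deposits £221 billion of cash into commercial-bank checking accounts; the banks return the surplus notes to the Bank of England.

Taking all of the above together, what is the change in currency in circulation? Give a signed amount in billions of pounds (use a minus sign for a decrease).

FX purchase £450 billion: no currency enters or leaves circulation → 0.
Currency withdrawal £225 billion: notes leave the central bank → +£225B.
OMO sale (to banks) £96 billion: no currency enters or leaves circulation → 0.
Currency deposit £221 billion: notes return to the central bank → −£221B.
Net: 0 + 225 + 0 − 221 = +£4 billion.

+£4 billion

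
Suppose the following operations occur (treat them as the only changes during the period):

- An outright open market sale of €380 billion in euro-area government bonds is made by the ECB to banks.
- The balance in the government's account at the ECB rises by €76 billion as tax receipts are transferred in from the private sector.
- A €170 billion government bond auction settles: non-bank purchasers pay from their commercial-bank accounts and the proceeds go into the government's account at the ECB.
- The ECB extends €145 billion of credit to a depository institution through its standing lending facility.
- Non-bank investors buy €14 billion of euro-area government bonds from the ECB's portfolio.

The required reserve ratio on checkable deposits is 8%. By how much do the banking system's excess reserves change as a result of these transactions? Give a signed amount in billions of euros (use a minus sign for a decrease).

-€474.2 billion

OMO sale (to banks) €380 billion: reserves −€380B, deposits 0.
Government account inflow €76 billion: reserves −€76B, deposits −€76B.
Government account inflow €170 billion: reserves −€170B, deposits −€170B.
Discount-window loan €145 billion: reserves +€145B, deposits 0.
Asset sale (to non-banks) €14 billion: reserves −€14B, deposits −€14B.
Totals: Δreserves = −€495B, Δdeposits = −€260B.
Δrequired reserves = 8% × −€260B = −€20.8B.
Δexcess reserves = Δreserves − Δrequired = −€495B − (−€20.8B) = -€474.2 billion.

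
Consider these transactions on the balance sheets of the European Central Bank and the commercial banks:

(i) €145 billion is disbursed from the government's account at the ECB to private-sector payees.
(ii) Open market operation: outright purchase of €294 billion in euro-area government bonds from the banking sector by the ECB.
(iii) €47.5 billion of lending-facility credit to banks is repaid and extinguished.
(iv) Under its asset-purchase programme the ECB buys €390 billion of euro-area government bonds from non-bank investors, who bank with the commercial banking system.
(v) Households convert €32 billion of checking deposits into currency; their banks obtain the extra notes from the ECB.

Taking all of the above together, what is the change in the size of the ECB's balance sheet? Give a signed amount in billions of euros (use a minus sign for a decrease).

ECB balance sheet:
  Assets:      Securities +€684B, Loans to banks −€47.5B
  Liabilities: Bank reserves +€749.5B, Currency in circulation +€32B, Government deposits −€145B
Commercial banking system:
  Assets:      Reserves at CB +€749.5B, Securities −€294B
  Liabilities: Checkable deposits +€503B, Borrowings from CB −€47.5B
Change in total ECB assets = +€636.5 billion.

+€636.5 billion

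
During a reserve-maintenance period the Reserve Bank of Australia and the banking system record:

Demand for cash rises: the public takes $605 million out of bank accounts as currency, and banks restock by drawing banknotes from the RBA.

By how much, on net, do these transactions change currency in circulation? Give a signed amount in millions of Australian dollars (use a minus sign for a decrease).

RBA balance sheet:
  Assets:      no change
  Liabilities: Bank reserves −$605M, Currency in circulation +$605M
So the change in currency in circulation is +$605 million.

+$605 million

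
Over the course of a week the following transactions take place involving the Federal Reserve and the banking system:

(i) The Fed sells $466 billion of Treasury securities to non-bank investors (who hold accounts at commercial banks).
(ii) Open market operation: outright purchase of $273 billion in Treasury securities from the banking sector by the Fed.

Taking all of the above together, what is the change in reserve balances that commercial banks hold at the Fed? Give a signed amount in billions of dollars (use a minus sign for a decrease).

-$193 billion

Asset sale (to non-banks) $466 billion: the non-bank buyers' banks settle from reserves → −$466B.
OMO purchase (from banks) $273 billion: the Fed pays by crediting reserve accounts → +$273B.
Net: −466 + 273 = -$193 billion.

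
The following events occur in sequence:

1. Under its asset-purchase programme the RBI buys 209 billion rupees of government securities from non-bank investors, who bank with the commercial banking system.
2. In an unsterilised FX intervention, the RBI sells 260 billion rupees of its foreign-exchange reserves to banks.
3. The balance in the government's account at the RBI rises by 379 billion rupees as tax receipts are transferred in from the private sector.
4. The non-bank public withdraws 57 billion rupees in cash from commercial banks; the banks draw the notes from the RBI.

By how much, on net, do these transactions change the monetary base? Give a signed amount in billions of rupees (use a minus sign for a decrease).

-430 billion

RBI balance sheet:
  Assets:      Securities +209B, Foreign assets −260B
  Liabilities: Bank reserves −487B, Currency in circulation +57B, Government deposits +379B
Monetary base = currency + reserves: +57B + (−487B) = -430 billion.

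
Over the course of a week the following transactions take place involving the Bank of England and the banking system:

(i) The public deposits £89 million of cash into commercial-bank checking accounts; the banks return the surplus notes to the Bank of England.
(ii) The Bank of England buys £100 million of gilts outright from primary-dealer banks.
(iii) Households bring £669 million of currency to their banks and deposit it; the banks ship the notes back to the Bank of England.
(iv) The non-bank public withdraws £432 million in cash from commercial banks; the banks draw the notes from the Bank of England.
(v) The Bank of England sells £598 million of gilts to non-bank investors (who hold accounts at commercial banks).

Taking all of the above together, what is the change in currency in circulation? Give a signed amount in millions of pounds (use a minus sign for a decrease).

-£326 million

Bank of England balance sheet:
  Assets:      Securities −£498M
  Liabilities: Bank reserves −£172M, Currency in circulation −£326M
So the change in currency in circulation is -£326 million.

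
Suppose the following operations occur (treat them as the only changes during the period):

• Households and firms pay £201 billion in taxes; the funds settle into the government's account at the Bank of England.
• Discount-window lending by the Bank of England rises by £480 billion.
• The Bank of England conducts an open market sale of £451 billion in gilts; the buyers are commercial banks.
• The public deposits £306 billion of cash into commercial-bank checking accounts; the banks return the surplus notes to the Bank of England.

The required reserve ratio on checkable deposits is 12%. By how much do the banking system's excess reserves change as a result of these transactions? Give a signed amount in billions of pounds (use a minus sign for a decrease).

+£121.4 billion

Government account inflow £201 billion: reserves −£201B, deposits −£201B.
Discount-window loan £480 billion: reserves +£480B, deposits 0.
OMO sale (to banks) £451 billion: reserves −£451B, deposits 0.
Currency deposit £306 billion: reserves +£306B, deposits +£306B.
Totals: Δreserves = +£134B, Δdeposits = +£105B.
Δrequired reserves = 12% × +£105B = +£12.6B.
Δexcess reserves = Δreserves − Δrequired = +£134B − (+£12.6B) = +£121.4 billion.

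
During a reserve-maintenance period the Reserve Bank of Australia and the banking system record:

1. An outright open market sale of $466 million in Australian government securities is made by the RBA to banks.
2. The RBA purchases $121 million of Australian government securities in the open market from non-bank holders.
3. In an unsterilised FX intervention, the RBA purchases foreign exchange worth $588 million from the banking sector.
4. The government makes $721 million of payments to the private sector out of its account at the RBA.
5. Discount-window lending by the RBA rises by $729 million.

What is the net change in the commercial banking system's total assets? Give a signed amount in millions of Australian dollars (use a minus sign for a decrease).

+$1571 million

RBA balance sheet:
  Assets:      Securities −$345M, Loans to banks +$729M, Foreign assets +$588M
  Liabilities: Bank reserves +$1693M, Government deposits −$721M
Commercial banking system:
  Assets:      Reserves at CB +$1693M, Securities +$466M, Foreign assets −$588M
  Liabilities: Checkable deposits +$842M, Borrowings from CB +$729M
Change in total bank assets = +$1571 million.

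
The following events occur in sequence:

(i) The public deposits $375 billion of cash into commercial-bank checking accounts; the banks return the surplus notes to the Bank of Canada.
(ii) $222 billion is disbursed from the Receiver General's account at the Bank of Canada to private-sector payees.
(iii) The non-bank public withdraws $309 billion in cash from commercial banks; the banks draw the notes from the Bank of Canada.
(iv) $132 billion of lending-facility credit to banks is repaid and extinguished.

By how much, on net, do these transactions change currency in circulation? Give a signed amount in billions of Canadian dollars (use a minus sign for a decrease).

Currency deposit $375 billion: notes return to the central bank → −$375B.
Government spending $222 billion: no currency enters or leaves circulation → 0.
Currency withdrawal $309 billion: notes leave the central bank → +$309B.
Discount-window repayment $132 billion: no currency enters or leaves circulation → 0.
Net: −375 + 0 + 309 + 0 = -$66 billion.

-$66 billion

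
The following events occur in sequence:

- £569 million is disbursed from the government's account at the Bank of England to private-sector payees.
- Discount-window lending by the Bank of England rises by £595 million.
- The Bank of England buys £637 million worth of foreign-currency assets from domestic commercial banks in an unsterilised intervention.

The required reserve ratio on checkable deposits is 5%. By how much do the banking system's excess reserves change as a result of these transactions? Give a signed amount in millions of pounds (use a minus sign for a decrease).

Government spending £569 million: reserves +£569M, deposits +£569M.
Discount-window loan £595 million: reserves +£595M, deposits 0.
FX purchase £637 million: reserves +£637M, deposits 0.
Totals: Δreserves = +£1801M, Δdeposits = +£569M.
Δrequired reserves = 5% × +£569M = +£28.45M.
Δexcess reserves = Δreserves − Δrequired = +£1801M − (+£28.45M) = +£1772.55 million.

+£1772.55 million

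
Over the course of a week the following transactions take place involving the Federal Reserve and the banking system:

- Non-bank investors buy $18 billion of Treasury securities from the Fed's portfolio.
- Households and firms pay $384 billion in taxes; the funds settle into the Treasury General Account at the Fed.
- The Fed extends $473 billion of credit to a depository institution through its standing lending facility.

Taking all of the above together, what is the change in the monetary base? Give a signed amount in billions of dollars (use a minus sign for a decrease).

Asset sale (to non-banks) $18 billion: Fed balance sheet contracts → −$18B.
Government account inflow $384 billion: reserves shift to a non-base liability → −$384B.
Discount-window loan $473 billion: Fed balance sheet expands → +$473B.
Net: −18 − 384 + 473 = +$71 billion.

+$71 billion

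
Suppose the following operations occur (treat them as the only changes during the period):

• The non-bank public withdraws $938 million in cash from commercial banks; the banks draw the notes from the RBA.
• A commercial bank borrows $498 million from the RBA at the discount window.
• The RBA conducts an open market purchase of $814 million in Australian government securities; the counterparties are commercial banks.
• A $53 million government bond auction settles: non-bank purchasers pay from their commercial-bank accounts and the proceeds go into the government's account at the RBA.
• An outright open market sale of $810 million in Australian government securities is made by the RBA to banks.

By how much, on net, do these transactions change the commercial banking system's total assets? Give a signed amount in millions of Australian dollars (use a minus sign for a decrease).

-$493 million

Currency withdrawal $938 million: bank balance sheets shrink → −$938M.
Discount-window loan $498 million: bank balance sheets expand → +$498M.
OMO purchase (from banks) $814 million: just an asset swap on bank balance sheets → 0.
Government account inflow $53 million: bank balance sheets shrink → −$53M.
OMO sale (to banks) $810 million: just an asset swap on bank balance sheets → 0.
Net: −938 + 498 + 0 − 53 + 0 = -$493 million.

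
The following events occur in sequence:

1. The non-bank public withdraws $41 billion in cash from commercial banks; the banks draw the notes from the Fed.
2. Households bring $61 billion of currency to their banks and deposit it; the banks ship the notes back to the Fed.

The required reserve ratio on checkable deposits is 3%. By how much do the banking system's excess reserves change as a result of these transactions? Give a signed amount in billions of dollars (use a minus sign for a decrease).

+$19.4 billion

Currency withdrawal $41 billion: reserves −$41B, deposits −$41B.
Currency deposit $61 billion: reserves +$61B, deposits +$61B.
Totals: Δreserves = +$20B, Δdeposits = +$20B.
Δrequired reserves = 3% × +$20B = +$0.6B.
Δexcess reserves = Δreserves − Δrequired = +$20B − (+$0.6B) = +$19.4 billion.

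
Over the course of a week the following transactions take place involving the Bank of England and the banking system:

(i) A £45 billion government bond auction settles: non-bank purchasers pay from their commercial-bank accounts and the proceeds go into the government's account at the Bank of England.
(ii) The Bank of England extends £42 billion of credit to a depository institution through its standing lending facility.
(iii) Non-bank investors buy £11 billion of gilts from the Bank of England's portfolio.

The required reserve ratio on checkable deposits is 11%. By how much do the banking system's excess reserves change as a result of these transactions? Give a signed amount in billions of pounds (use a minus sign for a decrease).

Government account inflow £45 billion: reserves −£45B, deposits −£45B.
Discount-window loan £42 billion: reserves +£42B, deposits 0.
Asset sale (to non-banks) £11 billion: reserves −£11B, deposits −£11B.
Totals: Δreserves = −£14B, Δdeposits = −£56B.
Δrequired reserves = 11% × −£56B = −£6.16B.
Δexcess reserves = Δreserves − Δrequired = −£14B − (−£6.16B) = -£7.84 billion.

-£7.84 billion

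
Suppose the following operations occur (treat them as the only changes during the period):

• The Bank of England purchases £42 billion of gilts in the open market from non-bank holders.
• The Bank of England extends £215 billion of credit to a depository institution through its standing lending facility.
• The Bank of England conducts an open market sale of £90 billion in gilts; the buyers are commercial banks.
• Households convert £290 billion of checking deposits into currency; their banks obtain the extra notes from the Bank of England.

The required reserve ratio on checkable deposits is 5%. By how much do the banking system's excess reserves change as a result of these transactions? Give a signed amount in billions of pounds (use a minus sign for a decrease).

-£110.6 billion

Asset purchase (from non-banks) £42 billion: reserves +£42B, deposits +£42B.
Discount-window loan £215 billion: reserves +£215B, deposits 0.
OMO sale (to banks) £90 billion: reserves −£90B, deposits 0.
Currency withdrawal £290 billion: reserves −£290B, deposits −£290B.
Totals: Δreserves = −£123B, Δdeposits = −£248B.
Δrequired reserves = 5% × −£248B = −£12.4B.
Δexcess reserves = Δreserves − Δrequired = −£123B − (−£12.4B) = -£110.6 billion.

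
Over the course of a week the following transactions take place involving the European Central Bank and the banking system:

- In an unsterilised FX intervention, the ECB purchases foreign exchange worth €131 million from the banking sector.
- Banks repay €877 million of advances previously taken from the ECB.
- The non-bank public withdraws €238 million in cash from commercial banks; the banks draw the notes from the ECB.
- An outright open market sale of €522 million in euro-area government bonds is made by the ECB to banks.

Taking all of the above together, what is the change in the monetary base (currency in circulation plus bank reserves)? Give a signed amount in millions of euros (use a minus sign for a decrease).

-€1268 million

ECB balance sheet:
  Assets:      Securities −€522M, Loans to banks −€877M, Foreign assets +€131M
  Liabilities: Bank reserves −€1506M, Currency in circulation +€238M
Monetary base = currency + reserves: +€238M + (−€1506M) = -€1268 million.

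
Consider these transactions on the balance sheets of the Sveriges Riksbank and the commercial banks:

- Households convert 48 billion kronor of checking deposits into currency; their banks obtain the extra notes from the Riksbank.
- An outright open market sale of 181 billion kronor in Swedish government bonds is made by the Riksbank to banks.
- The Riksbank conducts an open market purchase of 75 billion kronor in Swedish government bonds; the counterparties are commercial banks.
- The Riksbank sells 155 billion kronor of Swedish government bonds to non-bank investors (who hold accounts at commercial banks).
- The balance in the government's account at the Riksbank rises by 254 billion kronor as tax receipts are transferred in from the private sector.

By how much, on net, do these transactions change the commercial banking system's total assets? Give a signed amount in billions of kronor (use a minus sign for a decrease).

Riksbank balance sheet:
  Assets:      Securities −261B
  Liabilities: Bank reserves −563B, Currency in circulation +48B, Government deposits +254B
Commercial banking system:
  Assets:      Reserves at CB −563B, Securities +106B
  Liabilities: Checkable deposits −457B
Change in total bank assets = -457 billion.

-457 billion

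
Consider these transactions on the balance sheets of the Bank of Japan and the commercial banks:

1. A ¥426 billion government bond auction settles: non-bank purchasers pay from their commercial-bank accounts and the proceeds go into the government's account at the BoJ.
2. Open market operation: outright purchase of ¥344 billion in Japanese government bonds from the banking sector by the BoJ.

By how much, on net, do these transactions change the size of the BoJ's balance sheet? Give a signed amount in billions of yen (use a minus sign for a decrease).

BoJ balance sheet:
  Assets:      Securities +¥344B
  Liabilities: Bank reserves −¥82B, Government deposits +¥426B
Change in total BoJ assets = +¥344 billion.

+¥344 billion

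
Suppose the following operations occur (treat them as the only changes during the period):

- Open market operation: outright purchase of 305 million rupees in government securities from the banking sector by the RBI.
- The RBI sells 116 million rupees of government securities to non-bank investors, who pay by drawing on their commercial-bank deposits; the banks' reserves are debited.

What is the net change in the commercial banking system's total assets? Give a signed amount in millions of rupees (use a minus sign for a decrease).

OMO purchase (from banks) 305 million rupees: just an asset swap on bank balance sheets → 0.
Asset sale (to non-banks) 116 million rupees: bank balance sheets shrink → −116M.
Net: 0 − 116 = -116 million.

-116 million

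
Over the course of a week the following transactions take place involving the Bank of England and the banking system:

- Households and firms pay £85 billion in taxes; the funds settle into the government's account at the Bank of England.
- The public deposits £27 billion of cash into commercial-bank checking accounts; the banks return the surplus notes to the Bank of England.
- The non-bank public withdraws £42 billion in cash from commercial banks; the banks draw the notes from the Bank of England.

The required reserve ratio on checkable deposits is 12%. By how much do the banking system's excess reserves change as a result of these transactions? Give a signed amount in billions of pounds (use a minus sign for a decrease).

Government account inflow £85 billion: reserves −£85B, deposits −£85B.
Currency deposit £27 billion: reserves +£27B, deposits +£27B.
Currency withdrawal £42 billion: reserves −£42B, deposits −£42B.
Totals: Δreserves = −£100B, Δdeposits = −£100B.
Δrequired reserves = 12% × −£100B = −£12B.
Δexcess reserves = Δreserves − Δrequired = −£100B − (−£12B) = -£88 billion.

-£88 billion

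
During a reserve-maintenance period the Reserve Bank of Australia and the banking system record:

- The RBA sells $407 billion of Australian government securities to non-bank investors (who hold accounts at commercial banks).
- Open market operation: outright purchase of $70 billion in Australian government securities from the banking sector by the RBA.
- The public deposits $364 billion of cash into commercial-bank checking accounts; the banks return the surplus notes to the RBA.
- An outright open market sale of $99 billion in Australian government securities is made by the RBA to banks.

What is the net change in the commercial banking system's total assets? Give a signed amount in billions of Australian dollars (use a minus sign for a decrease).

-$43 billion

Asset sale (to non-banks) $407 billion: bank balance sheets shrink → −$407B.
OMO purchase (from banks) $70 billion: just an asset swap on bank balance sheets → 0.
Currency deposit $364 billion: bank balance sheets expand → +$364B.
OMO sale (to banks) $99 billion: just an asset swap on bank balance sheets → 0.
Net: −407 + 0 + 364 + 0 = -$43 billion.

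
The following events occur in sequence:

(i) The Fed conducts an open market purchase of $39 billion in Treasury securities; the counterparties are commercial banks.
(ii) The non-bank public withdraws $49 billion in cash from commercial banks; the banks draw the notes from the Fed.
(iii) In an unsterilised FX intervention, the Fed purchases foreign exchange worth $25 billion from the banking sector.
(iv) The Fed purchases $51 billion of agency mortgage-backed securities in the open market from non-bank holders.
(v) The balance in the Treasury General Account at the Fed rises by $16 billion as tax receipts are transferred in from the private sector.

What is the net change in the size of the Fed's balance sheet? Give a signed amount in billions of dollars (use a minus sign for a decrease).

Fed balance sheet:
  Assets:      Securities +$90B, Foreign assets +$25B
  Liabilities: Bank reserves +$50B, Currency in circulation +$49B, Government deposits +$16B
Change in total Fed assets = +$115 billion.

+$115 billion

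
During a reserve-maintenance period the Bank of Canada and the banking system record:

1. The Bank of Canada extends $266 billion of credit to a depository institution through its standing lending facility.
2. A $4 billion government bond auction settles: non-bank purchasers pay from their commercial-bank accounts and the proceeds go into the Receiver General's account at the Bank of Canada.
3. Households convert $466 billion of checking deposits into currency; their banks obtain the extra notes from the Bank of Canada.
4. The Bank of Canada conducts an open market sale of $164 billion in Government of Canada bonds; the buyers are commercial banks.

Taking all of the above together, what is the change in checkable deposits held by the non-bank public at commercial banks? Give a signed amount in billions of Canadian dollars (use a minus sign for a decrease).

Discount-window loan $266 billion: the counterparty is a bank, so public deposits are unchanged → 0.
Government account inflow $4 billion: non-bank counterparties' bank balances fall → −$4B.
Currency withdrawal $466 billion: non-bank counterparties' bank balances fall → −$466B.
OMO sale (to banks) $164 billion: the counterparty is a bank, so public deposits are unchanged → 0.
Net: 0 − 4 − 466 + 0 = -$470 billion.

-$470 billion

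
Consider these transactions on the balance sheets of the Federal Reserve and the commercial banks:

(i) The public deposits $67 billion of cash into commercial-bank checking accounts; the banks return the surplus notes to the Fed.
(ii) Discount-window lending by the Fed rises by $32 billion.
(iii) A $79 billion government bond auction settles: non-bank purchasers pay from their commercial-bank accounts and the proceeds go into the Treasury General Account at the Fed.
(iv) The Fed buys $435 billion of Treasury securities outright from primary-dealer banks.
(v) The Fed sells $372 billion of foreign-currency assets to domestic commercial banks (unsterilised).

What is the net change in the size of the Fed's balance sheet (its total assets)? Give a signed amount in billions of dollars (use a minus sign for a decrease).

Fed balance sheet:
  Assets:      Securities +$435B, Loans to banks +$32B, Foreign assets −$372B
  Liabilities: Bank reserves +$83B, Currency in circulation −$67B, Government deposits +$79B
Change in total Fed assets = +$95 billion.

+$95 billion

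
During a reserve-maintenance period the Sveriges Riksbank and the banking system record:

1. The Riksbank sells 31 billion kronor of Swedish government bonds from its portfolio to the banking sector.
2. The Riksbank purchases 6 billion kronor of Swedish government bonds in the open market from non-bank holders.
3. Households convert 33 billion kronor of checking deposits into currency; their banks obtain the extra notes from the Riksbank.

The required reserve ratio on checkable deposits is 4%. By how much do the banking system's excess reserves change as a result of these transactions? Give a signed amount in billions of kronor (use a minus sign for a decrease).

OMO sale (to banks) 31 billion kronor: reserves −31B, deposits 0.
Asset purchase (from non-banks) 6 billion kronor: reserves +6B, deposits +6B.
Currency withdrawal 33 billion kronor: reserves −33B, deposits −33B.
Totals: Δreserves = −58B, Δdeposits = −27B.
Δrequired reserves = 4% × −27B = −1.08B.
Δexcess reserves = Δreserves − Δrequired = −58B − (−1.08B) = -56.92 billion.

-56.92 billion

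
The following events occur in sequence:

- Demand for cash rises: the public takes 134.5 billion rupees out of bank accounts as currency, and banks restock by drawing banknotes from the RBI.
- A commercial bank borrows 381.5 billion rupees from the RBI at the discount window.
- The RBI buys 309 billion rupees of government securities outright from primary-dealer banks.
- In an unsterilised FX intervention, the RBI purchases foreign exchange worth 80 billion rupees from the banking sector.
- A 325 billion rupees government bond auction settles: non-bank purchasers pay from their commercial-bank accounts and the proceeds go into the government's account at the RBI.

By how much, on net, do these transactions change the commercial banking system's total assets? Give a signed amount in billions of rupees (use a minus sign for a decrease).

-78 billion

RBI balance sheet:
  Assets:      Securities +309B, Loans to banks +381.5B, Foreign assets +80B
  Liabilities: Bank reserves +311B, Currency in circulation +134.5B, Government deposits +325B
Commercial banking system:
  Assets:      Reserves at CB +311B, Securities −309B, Foreign assets −80B
  Liabilities: Checkable deposits −459.5B, Borrowings from CB +381.5B
Change in total bank assets = -78 billion.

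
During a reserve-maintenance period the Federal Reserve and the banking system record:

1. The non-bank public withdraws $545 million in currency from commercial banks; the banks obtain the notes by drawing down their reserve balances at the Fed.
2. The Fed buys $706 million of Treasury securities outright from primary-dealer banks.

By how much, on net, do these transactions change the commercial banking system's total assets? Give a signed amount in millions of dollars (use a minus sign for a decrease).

Currency withdrawal $545 million: bank balance sheets shrink → −$545M.
OMO purchase (from banks) $706 million: just an asset swap on bank balance sheets → 0.
Net: −545 + 0 = -$545 million.

-$545 million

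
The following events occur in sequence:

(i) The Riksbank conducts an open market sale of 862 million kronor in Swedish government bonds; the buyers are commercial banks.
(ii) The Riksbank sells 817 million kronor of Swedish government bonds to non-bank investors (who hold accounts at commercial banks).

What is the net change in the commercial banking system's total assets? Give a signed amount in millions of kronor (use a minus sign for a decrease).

-817 million

OMO sale (to banks) 862 million kronor: just an asset swap on bank balance sheets → 0.
Asset sale (to non-banks) 817 million kronor: bank balance sheets shrink → −817M.
Net: 0 − 817 = -817 million.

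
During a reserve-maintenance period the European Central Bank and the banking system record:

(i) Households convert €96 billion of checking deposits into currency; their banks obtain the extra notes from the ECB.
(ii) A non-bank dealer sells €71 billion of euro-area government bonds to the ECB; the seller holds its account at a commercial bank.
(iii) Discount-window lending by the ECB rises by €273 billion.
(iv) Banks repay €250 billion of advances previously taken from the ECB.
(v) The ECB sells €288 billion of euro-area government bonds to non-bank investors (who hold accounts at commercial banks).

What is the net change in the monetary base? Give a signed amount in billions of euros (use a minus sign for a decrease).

-€194 billion

Currency withdrawal €96 billion: just a shift between currency and reserves — both are base money → 0.
Asset purchase (from non-banks) €71 billion: ECB balance sheet expands → +€71B.
Discount-window loan €273 billion: ECB balance sheet expands → +€273B.
Discount-window repayment €250 billion: ECB balance sheet contracts → −€250B.
Asset sale (to non-banks) €288 billion: ECB balance sheet contracts → −€288B.
Net: 0 + 71 + 273 − 250 − 288 = -€194 billion.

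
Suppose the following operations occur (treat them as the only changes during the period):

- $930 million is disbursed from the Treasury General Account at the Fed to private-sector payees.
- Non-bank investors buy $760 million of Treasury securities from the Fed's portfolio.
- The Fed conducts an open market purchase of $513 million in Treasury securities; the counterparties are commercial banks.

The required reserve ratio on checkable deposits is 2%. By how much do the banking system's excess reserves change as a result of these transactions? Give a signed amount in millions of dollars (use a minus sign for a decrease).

Government spending $930 million: reserves +$930M, deposits +$930M.
Asset sale (to non-banks) $760 million: reserves −$760M, deposits −$760M.
OMO purchase (from banks) $513 million: reserves +$513M, deposits 0.
Totals: Δreserves = +$683M, Δdeposits = +$170M.
Δrequired reserves = 2% × +$170M = +$3.4M.
Δexcess reserves = Δreserves − Δrequired = +$683M − (+$3.4M) = +$679.6 million.

+$679.6 million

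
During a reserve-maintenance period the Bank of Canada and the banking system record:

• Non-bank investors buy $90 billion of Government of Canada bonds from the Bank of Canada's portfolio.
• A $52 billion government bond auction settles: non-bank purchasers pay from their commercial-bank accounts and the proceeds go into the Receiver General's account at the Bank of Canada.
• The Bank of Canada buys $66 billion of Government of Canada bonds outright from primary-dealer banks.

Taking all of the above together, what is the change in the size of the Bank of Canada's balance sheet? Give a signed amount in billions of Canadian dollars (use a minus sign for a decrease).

-$24 billion

Asset sale (to non-banks) $90 billion: a Bank of Canada asset is shed → −$90B.
Government account inflow $52 billion: only the composition of liabilities changes → 0.
OMO purchase (from banks) $66 billion: a Bank of Canada asset is acquired → +$66B.
Net: −90 + 0 + 66 = -$24 billion.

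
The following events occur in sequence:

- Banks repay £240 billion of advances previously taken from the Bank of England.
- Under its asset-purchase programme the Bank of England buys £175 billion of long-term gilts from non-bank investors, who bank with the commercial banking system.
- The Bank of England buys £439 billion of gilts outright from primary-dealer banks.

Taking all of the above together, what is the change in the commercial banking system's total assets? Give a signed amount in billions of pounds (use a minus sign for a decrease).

Discount-window repayment £240 billion: bank balance sheets shrink → −£240B.
Asset purchase (from non-banks) £175 billion: bank balance sheets expand → +£175B.
OMO purchase (from banks) £439 billion: just an asset swap on bank balance sheets → 0.
Net: −240 + 175 + 0 = -£65 billion.

-£65 billion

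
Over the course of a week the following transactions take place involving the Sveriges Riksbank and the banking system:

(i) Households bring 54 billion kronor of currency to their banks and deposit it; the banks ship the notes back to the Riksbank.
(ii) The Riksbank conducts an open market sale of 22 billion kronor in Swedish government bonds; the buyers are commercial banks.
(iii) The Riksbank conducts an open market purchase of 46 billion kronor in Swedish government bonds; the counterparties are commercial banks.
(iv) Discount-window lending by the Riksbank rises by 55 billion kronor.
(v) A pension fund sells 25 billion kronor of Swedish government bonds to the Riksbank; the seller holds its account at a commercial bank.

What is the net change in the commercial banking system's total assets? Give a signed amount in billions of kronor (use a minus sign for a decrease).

Currency deposit 54 billion kronor: bank balance sheets expand → +54B.
OMO sale (to banks) 22 billion kronor: just an asset swap on bank balance sheets → 0.
OMO purchase (from banks) 46 billion kronor: just an asset swap on bank balance sheets → 0.
Discount-window loan 55 billion kronor: bank balance sheets expand → +55B.
Asset purchase (from non-banks) 25 billion kronor: bank balance sheets expand → +25B.
Net: 54 + 0 + 0 + 55 + 25 = +134 billion.

+134 billion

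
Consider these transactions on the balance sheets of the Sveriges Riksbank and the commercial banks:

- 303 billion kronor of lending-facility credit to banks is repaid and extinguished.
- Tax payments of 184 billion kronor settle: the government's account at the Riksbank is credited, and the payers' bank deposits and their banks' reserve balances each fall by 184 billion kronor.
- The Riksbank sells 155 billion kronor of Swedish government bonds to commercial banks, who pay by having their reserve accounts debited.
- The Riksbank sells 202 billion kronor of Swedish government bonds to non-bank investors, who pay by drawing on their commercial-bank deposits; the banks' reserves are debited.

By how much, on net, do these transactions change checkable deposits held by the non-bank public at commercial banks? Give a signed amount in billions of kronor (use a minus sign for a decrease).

Discount-window repayment 303 billion kronor: the counterparty is a bank, so public deposits are unchanged → 0.
Government account inflow 184 billion kronor: non-bank counterparties' bank balances fall → −184B.
OMO sale (to banks) 155 billion kronor: the counterparty is a bank, so public deposits are unchanged → 0.
Asset sale (to non-banks) 202 billion kronor: non-bank counterparties' bank balances fall → −202B.
Net: 0 − 184 + 0 − 202 = -386 billion.

-386 billion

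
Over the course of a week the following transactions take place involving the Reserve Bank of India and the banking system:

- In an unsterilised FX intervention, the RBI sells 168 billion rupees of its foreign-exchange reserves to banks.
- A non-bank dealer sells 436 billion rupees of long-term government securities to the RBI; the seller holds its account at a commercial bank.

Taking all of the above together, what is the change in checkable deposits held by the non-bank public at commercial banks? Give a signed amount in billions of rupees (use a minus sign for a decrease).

+436 billion

RBI balance sheet:
  Assets:      Securities +436B, Foreign assets −168B
  Liabilities: Bank reserves +268B
Commercial banking system:
  Assets:      Reserves at CB +268B, Foreign assets +168B
  Liabilities: Checkable deposits +436B
So the change in checkable deposits held by the non-bank public at commercial banks is +436 billion.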